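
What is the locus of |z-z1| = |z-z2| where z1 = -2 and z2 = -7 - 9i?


Equal distances means the locus is the perpendicular bisector of z1 and z2.
Midpoint = ((-2+(-7))/2, (0+(-9))/2) = (-4.5000, -4.5000)

Perpendicular bisector through (-4.5000, -4.5000)


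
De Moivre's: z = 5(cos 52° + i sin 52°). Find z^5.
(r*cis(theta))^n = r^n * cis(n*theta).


r^5 = 5^5 = 3125
n*theta = 5*52° = 260° = 260° (mod 360)
a = 3125*cos(260°) = -542.6506
b = 3125*sin(260°) = -3077.5242

3125 cis(260°) = -542.6506 - 3077.5242i


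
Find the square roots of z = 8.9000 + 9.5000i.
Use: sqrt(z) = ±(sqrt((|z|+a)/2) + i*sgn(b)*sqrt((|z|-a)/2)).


|z| = sqrt(79.21+90.25) = 13.0177
sqrt((|z|+a)/2) = sqrt((13.0177+8.9)/2) = sqrt(10.9588) = 3.3104
sqrt((|z|-a)/2) = sqrt((13.0177-8.9)/2) = sqrt(2.0588) = 1.4349

±(3.3104 + 1.4349i) i.e. 3.3104 + 1.4349i and -3.3104 - 1.4349i


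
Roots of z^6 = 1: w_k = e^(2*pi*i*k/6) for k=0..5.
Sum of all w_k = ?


The sum of all 6th roots of unity is 0.
Geometric series: (1 - w^6)/(1 - w) = (1-1)/(1-w) = 0 since w^6 = 1, w ≠ 1.
Alternatively: coefficient of z^5 in z^6 - 1 is 0.

0


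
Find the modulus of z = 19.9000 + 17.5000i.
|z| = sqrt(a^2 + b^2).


|z| = sqrt(19.9^2 + 17.5^2) = sqrt(396.01 + 306.25) = sqrt(702.26) = 26.5002

|z| = 26.5002


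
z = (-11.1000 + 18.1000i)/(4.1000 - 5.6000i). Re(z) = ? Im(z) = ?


Multiply by conjugate: (-11.1000 + 18.1000i)(4.1000 + 5.6000i) / (4.1^2 + (-5.6)^2)
Numerator real = -11.1*4.1 + 18.1*(-5.6) = -146.87
Numerator imag = 18.1*4.1 - (-11.1)*(-5.6) = 12.05
Denominator = 48.17
Re(z) = -146.87/48.17 = -3.0490
Im(z) = 12.05/48.17 = 0.2502

Re(z) = -3.0490, Im(z) = 0.2502


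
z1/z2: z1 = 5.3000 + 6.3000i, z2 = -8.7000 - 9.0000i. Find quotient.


Conjugate of z2 = -8.7000 + 9.0000i
Numerator: (5.3000 + 6.3000i)(-8.7000 + 9.0000i) = -102.8100 - 7.1100i
Denominator: (-8.7)^2 + (-9)^2 = 156.69
Result = (-102.8100 - 7.1100i)/156.69

-0.6561 - 0.0454i


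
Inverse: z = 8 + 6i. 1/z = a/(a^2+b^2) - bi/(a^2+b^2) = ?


|z|^2 = 64+36 = 100
1/z = (8 - 6i)/100

1/z = 0.0800 - 0.0600i


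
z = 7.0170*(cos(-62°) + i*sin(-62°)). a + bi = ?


a = 7.0170*cos(-62°) = 7.0170*0.46947 = 3.2943
b = 7.0170*sin(-62°) = 7.0170*(-0.882948) = -6.1956

3.2943 - 6.1956i


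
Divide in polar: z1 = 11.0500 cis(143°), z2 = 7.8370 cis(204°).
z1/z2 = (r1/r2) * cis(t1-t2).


r = 11.0500 / 7.8370 = 1.4100
theta = 143° - 204° = -61° = 299° (mod 360)

1.4100 cis(299°)


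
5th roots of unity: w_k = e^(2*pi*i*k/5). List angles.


The 5th roots of unity are cis(360k/5°) for k=0..4
Angle step = 360/5 = 72°
Primitive root: cis(72°)
Primitive root = 0.3090 + 0.9511i

5 roots at angles: 0°, 72°, 144°, 216°, 288°


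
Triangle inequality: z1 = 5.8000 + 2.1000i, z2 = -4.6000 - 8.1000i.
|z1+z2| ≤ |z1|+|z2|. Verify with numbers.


|z1| = sqrt(5.8^2 + 2.1^2) = sqrt(38.05) = 6.1685
|z2| = sqrt((-4.6)^2 + (-8.1)^2) = sqrt(86.77) = 9.3150
z1+z2 = 1.2000 - 6.0000i
|z1+z2| = sqrt(37.44) = 6.1188
|z1|+|z2| = 6.1685 + 9.3150 = 15.4835

|z1+z2| = 6.1188 ≤ |z1|+|z2| = 15.4835 (verified)


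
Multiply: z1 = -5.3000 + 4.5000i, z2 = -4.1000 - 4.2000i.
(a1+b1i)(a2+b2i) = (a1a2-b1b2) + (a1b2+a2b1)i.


Real = -5.3*(-4.1) - 4.5*(-4.2) = 21.73 - (-18.9) = 40.63
Imag = -5.3*(-4.2) - (4.1)*4.5 = 22.26 - (18.45) = 3.81

40.6300 + 3.8100i


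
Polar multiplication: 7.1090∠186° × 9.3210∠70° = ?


r = 7.1090 * 9.3210 = 66.2630
theta = 186° + 70° = 256° = 256° (mod 360)

66.2630 cis(256°)


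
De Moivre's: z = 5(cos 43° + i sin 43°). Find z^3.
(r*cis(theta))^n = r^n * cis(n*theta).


r^3 = 5^3 = 125
n*theta = 3*43° = 129° = 129° (mod 360)
a = 125*cos(129°) = -78.6650
b = 125*sin(129°) = 97.1432

125 cis(129°) = -78.6650 + 97.1432i


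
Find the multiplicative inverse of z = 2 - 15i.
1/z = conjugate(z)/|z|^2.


|z|^2 = 4+225 = 229
1/z = (2 + 15i)/229

1/z = 0.0087 + 0.0655i


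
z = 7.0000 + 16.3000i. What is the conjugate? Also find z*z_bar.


z_bar = 7.0000 - 16.3000i
z*z_bar = 7^2 + 16.3^2 = 49 + 265.69 = 314.69

z_bar = 7.0000 - 16.3000i, z*z_bar = 314.69


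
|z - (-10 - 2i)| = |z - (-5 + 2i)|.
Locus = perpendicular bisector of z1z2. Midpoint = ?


Equal distances means the locus is the perpendicular bisector of z1 and z2.
Midpoint = ((-10+(-5))/2, (-2+2)/2) = (-7.5000, 0)

Perpendicular bisector through (-7.5000, 0)


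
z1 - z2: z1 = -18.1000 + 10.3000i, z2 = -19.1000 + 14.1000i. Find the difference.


Real: -18.1 + 19.1 = 1
Imag: 10.3 - 14.1 = -3.8

1.0000 - 3.8000i


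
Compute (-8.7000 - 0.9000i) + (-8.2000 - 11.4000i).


Real: -8.7 - 8.2 = -16.9
Imag: -0.9 - 11.4 = -12.3

-16.9000 - 12.3000i


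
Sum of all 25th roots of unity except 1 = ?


With w = e^(2*pi*i/25), all 25 of the 25th roots of unity w^0 = 1, w, ..., w^(24) sum to 0: 1 + w + ... + w^(24) = (1 - w^25)/(1 - w) = 0 since w^25 = 1, w ≠ 1.
Removing the root 1: w + w^2 + ... + w^(24) = 0 - 1 = -1

Sum = -1


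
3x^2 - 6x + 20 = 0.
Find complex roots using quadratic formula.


disc = (-6)^2 - 4*3*20 = 36 - 240 = -204
sqrt(|disc|) = sqrt(204) = 14.2829
Real part = 6/(2*3) = 1.0000
Imag part = 14.2829/(2*3) = 2.3805

1.0000 ± 2.3805i


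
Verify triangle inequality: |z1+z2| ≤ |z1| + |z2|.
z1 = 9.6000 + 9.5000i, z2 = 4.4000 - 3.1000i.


|z1| = sqrt(9.6^2 + 9.5^2) = sqrt(182.41) = 13.5059
|z2| = sqrt(4.4^2 + (-3.1)^2) = sqrt(28.97) = 5.3824
z1+z2 = 14.0000 + 6.4000i
|z1+z2| = sqrt(236.96) = 15.3935
|z1|+|z2| = 13.5059 + 5.3824 = 18.8883

|z1+z2| = 15.3935 ≤ |z1|+|z2| = 18.8883 (verified)


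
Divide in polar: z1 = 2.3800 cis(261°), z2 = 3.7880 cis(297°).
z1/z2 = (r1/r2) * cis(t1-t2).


r = 2.3800 / 3.7880 = 0.6283
theta = 261° - 297° = -36° = 324° (mod 360)

0.6283 cis(324°)


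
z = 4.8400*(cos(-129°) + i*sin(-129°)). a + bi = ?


a = 4.8400*cos(-129°) = 4.8400*(-0.62932) = -3.0459
b = 4.8400*sin(-129°) = 4.8400*(-0.77715) = -3.7614

-3.0459 - 3.7614i


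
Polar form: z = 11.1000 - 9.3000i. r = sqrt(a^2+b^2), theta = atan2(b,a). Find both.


r = sqrt(123.21+86.49) = sqrt(209.7) = 14.4810
theta = atan2(-9.3, 11.1) = -39.9575 degrees

r = 14.4810, theta = -39.9575 degrees


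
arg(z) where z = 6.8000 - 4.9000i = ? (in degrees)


Re = 6.8, Im = -4.9
arg = atan2(-4.9, 6.8) = -35.7761 degrees

arg(z) = -35.7761 degrees


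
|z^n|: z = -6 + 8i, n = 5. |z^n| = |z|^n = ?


|z| = sqrt(36+64) = sqrt(100) = 10
|z^5| = |z|^5 = 10^5 = 100000

|z^5| = 100000


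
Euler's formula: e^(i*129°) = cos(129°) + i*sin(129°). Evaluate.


cos(129°) = -0.6293
sin(129°) = 0.7771

e^(i*129°) = -0.6293 + 0.7771i


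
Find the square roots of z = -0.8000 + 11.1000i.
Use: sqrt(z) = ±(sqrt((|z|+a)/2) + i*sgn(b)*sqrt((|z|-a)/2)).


|z| = sqrt(0.64+123.21) = 11.1288
sqrt((|z|+a)/2) = sqrt((11.1288+(-0.8))/2) = sqrt(5.1644) = 2.2725
sqrt((|z|-a)/2) = sqrt((11.1288-(-0.8))/2) = sqrt(5.9644) = 2.4422

±(2.2725 + 2.4422i) i.e. 2.2725 + 2.4422i and -2.2725 - 2.4422i


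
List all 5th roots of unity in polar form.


The 5th roots of unity are cis(360k/5°) for k=0..4
Angle step = 360/5 = 72°
Primitive root: cis(72°)
Primitive root = 0.3090 + 0.9511i

5 roots at angles: 0°, 72°, 144°, 216°, 288°


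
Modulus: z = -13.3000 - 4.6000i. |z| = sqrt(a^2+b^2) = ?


|z| = sqrt((-13.3)^2 + (-4.6)^2) = sqrt(176.89 + 21.16) = sqrt(198.05) = 14.0730

|z| = 14.0730


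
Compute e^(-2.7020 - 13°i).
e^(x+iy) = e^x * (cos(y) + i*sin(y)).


e^-2.7020 = 0.0671
cos(-13°) = 0.9744
sin(-13°) = -0.225
Real = 0.0671*0.9744 = 0.0654
Imag = 0.0671*(-0.225) = -0.0151

0.0654 - 0.0151i


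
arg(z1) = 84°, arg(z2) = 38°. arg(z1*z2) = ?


arg(z1*z2) = 84° + 38° = 122°
Normalized to (-180°, 180°]: 122°

122°


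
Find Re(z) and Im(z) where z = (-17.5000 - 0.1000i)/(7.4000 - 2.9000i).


Multiply by conjugate: (-17.5000 - 0.1000i)(7.4000 + 2.9000i) / (7.4^2 + (-2.9)^2)
Numerator real = -17.5*7.4 - (0.1)*(-2.9) = -129.21
Numerator imag = -0.1*7.4 - (-17.5)*(-2.9) = -51.49
Denominator = 63.17
Re(z) = -129.21/63.17 = -2.0454
Im(z) = -51.49/63.17 = -0.8151

Re(z) = -2.0454, Im(z) = -0.8151


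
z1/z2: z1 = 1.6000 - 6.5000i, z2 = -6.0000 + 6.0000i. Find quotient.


Conjugate of z2 = -6.0000 - 6.0000i
Numerator: (1.6000 - 6.5000i)(-6.0000 - 6.0000i) = -48.6000 + 29.4000i
Denominator: (-6)^2 + 6^2 = 72
Result = (-48.6000 + 29.4000i)/72

-0.6750 + 0.4083i


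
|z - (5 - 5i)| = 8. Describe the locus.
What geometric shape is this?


|z - z0| = r is a circle with center z0 and radius r.
Center = (5, -5), radius = 8

Circle with center (5, -5) and radius 8


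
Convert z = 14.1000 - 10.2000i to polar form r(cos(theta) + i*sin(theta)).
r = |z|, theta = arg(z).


r = sqrt(198.81+104.04) = sqrt(302.85) = 17.4026
theta = atan2(-10.2, 14.1) = -35.8821 degrees

r = 17.4026, theta = -35.8821 degrees


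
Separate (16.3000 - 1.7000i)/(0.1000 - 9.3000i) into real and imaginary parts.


Multiply by conjugate: (16.3000 - 1.7000i)(0.1000 + 9.3000i) / (0.1^2 + (-9.3)^2)
Numerator real = 16.3*0.1 - (1.7)*(-9.3) = 17.44
Numerator imag = -1.7*0.1 - 16.3*(-9.3) = 151.42
Denominator = 86.5
Re(z) = 17.44/86.5 = 0.2016
Im(z) = 151.42/86.5 = 1.7505

Re(z) = 0.2016, Im(z) = 1.7505


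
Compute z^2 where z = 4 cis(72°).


r^2 = 4^2 = 16
n*theta = 2*72° = 144° = 144° (mod 360)
a = 16*cos(144°) = -12.9443
b = 16*sin(144°) = 9.4046

16 cis(144°) = -12.9443 + 9.4046i


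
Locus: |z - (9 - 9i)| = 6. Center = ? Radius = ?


|z - z0| = r is a circle with center z0 and radius r.
Center = (9, -9), radius = 6

Circle with center (9, -9) and radius 6


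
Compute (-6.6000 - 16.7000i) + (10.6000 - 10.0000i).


Real: -6.6 + 10.6 = 4
Imag: -16.7 - 10 = -26.7

4.0000 - 26.7000i


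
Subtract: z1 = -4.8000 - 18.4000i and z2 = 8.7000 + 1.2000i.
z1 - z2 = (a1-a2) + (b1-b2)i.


Real: -4.8 - 8.7 = -13.5
Imag: -18.4 - 1.2 = -19.6

-13.5000 - 19.6000i


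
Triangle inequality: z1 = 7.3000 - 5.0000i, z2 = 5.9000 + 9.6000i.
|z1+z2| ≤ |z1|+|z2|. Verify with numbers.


|z1| = sqrt(7.3^2 + (-5)^2) = sqrt(78.29) = 8.8482
|z2| = sqrt(5.9^2 + 9.6^2) = sqrt(126.97) = 11.2681
z1+z2 = 13.2000 + 4.6000i
|z1+z2| = sqrt(195.4) = 13.9786
|z1|+|z2| = 8.8482 + 11.2681 = 20.1163

|z1+z2| = 13.9786 ≤ |z1|+|z2| = 20.1163 (verified)


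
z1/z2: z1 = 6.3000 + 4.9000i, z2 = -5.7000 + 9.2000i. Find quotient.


Conjugate of z2 = -5.7000 - 9.2000i
Numerator: (6.3000 + 4.9000i)(-5.7000 - 9.2000i) = 9.1700 - 85.8900i
Denominator: (-5.7)^2 + 9.2^2 = 117.13
Result = (9.1700 - 85.8900i)/117.13

0.0783 - 0.7333i


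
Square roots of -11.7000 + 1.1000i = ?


|z| = sqrt(136.89+1.21) = 11.7516
sqrt((|z|+a)/2) = sqrt((11.7516+(-11.7))/2) = sqrt(0.0258) = 0.1606
sqrt((|z|-a)/2) = sqrt((11.7516-(-11.7))/2) = sqrt(11.7258) = 3.4243

±(0.1606 + 3.4243i) i.e. 0.1606 + 3.4243i and -0.1606 - 3.4243i


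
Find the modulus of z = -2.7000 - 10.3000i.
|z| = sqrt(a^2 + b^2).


|z| = sqrt((-2.7)^2 + (-10.3)^2) = sqrt(7.29 + 106.09) = sqrt(113.38) = 10.6480

|z| = 10.6480


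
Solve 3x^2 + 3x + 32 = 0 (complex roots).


disc = 3^2 - 4*3*32 = 9 - 384 = -375
sqrt(|disc|) = sqrt(375) = 19.3649
Real part = -3/(2*3) = -0.5000
Imag part = 19.3649/(2*3) = 3.2275

-0.5000 ± 3.2275i


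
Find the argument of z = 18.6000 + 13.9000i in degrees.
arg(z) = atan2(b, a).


Re = 18.6, Im = 13.9
arg = atan2(13.9, 18.6) = 36.7712 degrees

arg(z) = 36.7712 degrees


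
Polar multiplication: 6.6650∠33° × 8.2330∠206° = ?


r = 6.6650 * 8.2330 = 54.8729
theta = 33° + 206° = 239° = 239° (mod 360)

54.8729 cis(239°)


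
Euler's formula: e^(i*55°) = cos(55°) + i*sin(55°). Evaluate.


cos(55°) = 0.5736
sin(55°) = 0.8192

e^(i*55°) = 0.5736 + 0.8192i


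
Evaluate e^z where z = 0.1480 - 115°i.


e^0.1480 = 1.1595
cos(-115°) = -0.4226
sin(-115°) = -0.9063
Real = 1.1595*(-0.4226) = -0.4900
Imag = 1.1595*(-0.9063) = -1.0509

-0.4900 - 1.0509i


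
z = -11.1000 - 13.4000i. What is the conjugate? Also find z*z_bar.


z_bar = -11.1000 + 13.4000i
z*z_bar = (-11.1)^2 + (-13.4)^2 = 123.21 + 179.56 = 302.77

z_bar = -11.1000 + 13.4000i, z*z_bar = 302.77


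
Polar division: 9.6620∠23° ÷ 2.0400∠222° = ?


r = 9.6620 / 2.0400 = 4.7363
theta = 23° - 222° = -199° = 161° (mod 360)

4.7363 cis(161°)


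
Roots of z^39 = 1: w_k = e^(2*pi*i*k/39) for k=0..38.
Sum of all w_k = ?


The sum of all 39th roots of unity is 0.
Geometric series: (1 - w^39)/(1 - w) = (1-1)/(1-w) = 0 since w^39 = 1, w ≠ 1.
Alternatively: coefficient of z^38 in z^39 - 1 is 0.

0


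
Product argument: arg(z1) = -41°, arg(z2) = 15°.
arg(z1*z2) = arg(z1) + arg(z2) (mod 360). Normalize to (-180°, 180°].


arg(z1*z2) = -41° + 15° = -26°
Normalized to (-180°, 180°]: -26°

-26°


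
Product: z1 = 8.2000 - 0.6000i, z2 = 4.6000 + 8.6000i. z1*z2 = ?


Real = 8.2*4.6 - (-0.6)*8.6 = 37.72 - (-5.16) = 42.88
Imag = 8.2*8.6 + 4.6*(-0.6) = 70.52 - (2.76) = 67.76

42.8800 + 67.7600i


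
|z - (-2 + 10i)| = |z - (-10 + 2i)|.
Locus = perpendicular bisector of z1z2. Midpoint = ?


Equal distances means the locus is the perpendicular bisector of z1 and z2.
Midpoint = ((-2+(-10))/2, (10+2)/2) = (-6.0000, 6.0000)

Perpendicular bisector through (-6.0000, 6.0000)


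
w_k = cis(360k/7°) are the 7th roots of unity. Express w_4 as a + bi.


Angle = 360*4/7 = 205.7143°
a = cos(205.7143°) = -0.9010
b = sin(205.7143°) = -0.4339

-0.9010 - 0.4339i


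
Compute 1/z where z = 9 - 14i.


|z|^2 = 81+196 = 277
1/z = (9 + 14i)/277

1/z = 0.0325 + 0.0505i


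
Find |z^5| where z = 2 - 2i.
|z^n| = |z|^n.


|z| = sqrt(4+4) = sqrt(8) = 2.8284
|z^5| = |z|^5 = (sqrt(8))^5 = 8^2 * sqrt(8) = 64*sqrt(8)

|z^5| = 64*sqrt(8) ≈ 181.0193


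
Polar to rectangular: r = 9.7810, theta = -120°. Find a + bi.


a = 9.7810*cos(-120°) = 9.7810*(-0.5) = -4.8905
b = 9.7810*sin(-120°) = 9.7810*(-0.86603) = -8.4706

-4.8905 - 8.4706i


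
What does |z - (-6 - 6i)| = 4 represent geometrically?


|z - z0| = r is a circle with center z0 and radius r.
Center = (-6, -6), radius = 4

Circle with center (-6, -6) and radius 4


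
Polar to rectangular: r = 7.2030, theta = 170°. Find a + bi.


a = 7.2030*cos(170°) = 7.2030*(-0.98481) = -7.0936
b = 7.2030*sin(170°) = 7.2030*0.17365 = 1.2508

-7.0936 + 1.2508i


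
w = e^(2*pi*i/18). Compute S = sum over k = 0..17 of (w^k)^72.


The roots are w_k = w^k with w = e^(2*pi*i/18), and (w^k)^72 = (w^72)^k.
So S = 1 + u + u^2 + ... + u^(17) with u = w^72.
72 = 4*18 + 0, so 72 is a multiple of 18 and u = (w^18)^4 = 1.
Every one of the 18 terms equals 1: S = 18

S = 18


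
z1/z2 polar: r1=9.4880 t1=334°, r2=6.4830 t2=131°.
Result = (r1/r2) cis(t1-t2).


r = 9.4880 / 6.4830 = 1.4635
theta = 334° - 131° = 203° = 203° (mod 360)

1.4635 cis(203°)


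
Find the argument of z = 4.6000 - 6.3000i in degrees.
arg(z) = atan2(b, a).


Re = 4.6, Im = -6.3
arg = atan2(-6.3, 4.6) = -53.8646 degrees

arg(z) = -53.8646 degrees


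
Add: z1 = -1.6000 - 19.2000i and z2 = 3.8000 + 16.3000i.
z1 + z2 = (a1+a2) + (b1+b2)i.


Real: -1.6 + 3.8 = 2.2
Imag: -19.2 + 16.3 = -2.9

2.2000 - 2.9000i


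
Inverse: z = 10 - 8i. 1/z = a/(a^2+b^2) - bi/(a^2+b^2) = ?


|z|^2 = 100+64 = 164
1/z = (10 + 8i)/164

1/z = 0.0610 + 0.0488i


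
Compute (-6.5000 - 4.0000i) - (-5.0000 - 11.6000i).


Real: -6.5 + 5 = -1.5
Imag: -4 + 11.6 = 7.6

-1.5000 + 7.6000i


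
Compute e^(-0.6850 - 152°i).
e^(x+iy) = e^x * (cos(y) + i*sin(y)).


e^-0.6850 = 0.5041
cos(-152°) = -0.8829
sin(-152°) = -0.4695
Real = 0.5041*(-0.8829) = -0.4451
Imag = 0.5041*(-0.4695) = -0.2367

-0.4451 - 0.2367i


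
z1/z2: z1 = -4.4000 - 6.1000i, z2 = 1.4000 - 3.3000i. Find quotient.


Conjugate of z2 = 1.4000 + 3.3000i
Numerator: (-4.4000 - 6.1000i)(1.4000 + 3.3000i) = 13.9700 - 23.0600i
Denominator: 1.4^2 + (-3.3)^2 = 12.85
Result = (13.9700 - 23.0600i)/12.85

1.0872 - 1.7946i


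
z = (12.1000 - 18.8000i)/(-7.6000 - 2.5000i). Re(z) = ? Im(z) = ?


Multiply by conjugate: (12.1000 - 18.8000i)(-7.6000 + 2.5000i) / ((-7.6)^2 + (-2.5)^2)
Numerator real = 12.1*(-7.6) - (18.8)*(-2.5) = -44.96
Numerator imag = -18.8*(-7.6) - 12.1*(-2.5) = 173.13
Denominator = 64.01
Re(z) = -44.96/64.01 = -0.7024
Im(z) = 173.13/64.01 = 2.7047

Re(z) = -0.7024, Im(z) = 2.7047


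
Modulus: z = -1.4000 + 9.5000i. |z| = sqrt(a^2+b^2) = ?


|z| = sqrt((-1.4)^2 + 9.5^2) = sqrt(1.96 + 90.25) = sqrt(92.21) = 9.6026

|z| = 9.6026


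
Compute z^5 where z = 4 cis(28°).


r^5 = 4^5 = 1024
n*theta = 5*28° = 140° = 140° (mod 360)
a = 1024*cos(140°) = -784.4295
b = 1024*sin(140°) = 658.2145

1024 cis(140°) = -784.4295 + 658.2145i


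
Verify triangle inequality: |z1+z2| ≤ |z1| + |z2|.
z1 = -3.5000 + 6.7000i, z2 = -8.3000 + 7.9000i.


|z1| = sqrt((-3.5)^2 + 6.7^2) = sqrt(57.14) = 7.5591
|z2| = sqrt((-8.3)^2 + 7.9^2) = sqrt(131.3) = 11.4586
z1+z2 = -11.8000 + 14.6000i
|z1+z2| = sqrt(352.4) = 18.7723
|z1|+|z2| = 7.5591 + 11.4586 = 19.0177

|z1+z2| = 18.7723 ≤ |z1|+|z2| = 19.0177 (verified)


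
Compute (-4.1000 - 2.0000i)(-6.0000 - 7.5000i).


Real = -4.1*(-6) - (-2)*(-7.5) = 24.6 - 15 = 9.6
Imag = -4.1*(-7.5) - (6)*(-2) = 30.75 + 12 = 42.75

9.6000 + 42.7500i


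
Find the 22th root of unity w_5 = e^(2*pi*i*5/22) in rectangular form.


Angle = 360*5/22 = 81.8182°
a = cos(81.8182°) = 0.1423
b = sin(81.8182°) = 0.9898

0.1423 + 0.9898i


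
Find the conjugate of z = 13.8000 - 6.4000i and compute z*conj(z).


z_bar = 13.8000 + 6.4000i
z*z_bar = 13.8^2 + (-6.4)^2 = 190.44 + 40.96 = 231.4

z_bar = 13.8000 + 6.4000i, z*z_bar = 231.4


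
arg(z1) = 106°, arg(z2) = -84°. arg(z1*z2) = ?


arg(z1*z2) = 106° - 84° = 22°
Normalized to (-180°, 180°]: 22°

22°


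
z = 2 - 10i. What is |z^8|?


|z| = sqrt(4+100) = sqrt(104) = 10.1980
|z^8| = |z|^8 = (sqrt(104))^8 = 104^4 = 116985856

|z^8| = 116985856


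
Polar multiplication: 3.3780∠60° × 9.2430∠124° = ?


r = 3.3780 * 9.2430 = 31.2229
theta = 60° + 124° = 184° = 184° (mod 360)

31.2229 cis(184°)


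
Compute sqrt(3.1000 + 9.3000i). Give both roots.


|z| = sqrt(9.61+86.49) = 9.8031
sqrt((|z|+a)/2) = sqrt((9.8031+3.1)/2) = sqrt(6.4515) = 2.5400
sqrt((|z|-a)/2) = sqrt((9.8031-3.1)/2) = sqrt(3.3515) = 1.8307

±(2.5400 + 1.8307i) i.e. 2.5400 + 1.8307i and -2.5400 - 1.8307i


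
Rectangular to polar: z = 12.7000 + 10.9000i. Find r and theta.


r = sqrt(161.29+118.81) = sqrt(280.1) = 16.7362
theta = atan2(10.9, 12.7) = 40.6384 degrees

r = 16.7362, theta = 40.6384 degrees


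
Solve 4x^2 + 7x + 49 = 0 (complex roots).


disc = 7^2 - 4*4*49 = 49 - 784 = -735
sqrt(|disc|) = sqrt(735) = 27.1109
Real part = -7/(2*4) = -0.8750
Imag part = 27.1109/(2*4) = 3.3889

-0.8750 ± 3.3889i


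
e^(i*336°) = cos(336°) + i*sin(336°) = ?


cos(336°) = 0.9135
sin(336°) = -0.4067

e^(i*336°) = 0.9135 - 0.4067i


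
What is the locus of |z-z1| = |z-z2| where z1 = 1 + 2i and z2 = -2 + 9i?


Equal distances means the locus is the perpendicular bisector of z1 and z2.
Midpoint = ((1+(-2))/2, (2+9)/2) = (-0.5000, 5.5000)

Perpendicular bisector through (-0.5000, 5.5000)


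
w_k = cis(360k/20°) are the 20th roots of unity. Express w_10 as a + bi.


Angle = 360*10/20 = 180°
a = cos(180°) = -1.0000
b = sin(180°) = 0

-1.0000 + 0i


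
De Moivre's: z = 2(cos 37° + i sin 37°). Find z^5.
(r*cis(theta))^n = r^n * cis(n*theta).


r^5 = 2^5 = 32
n*theta = 5*37° = 185° = 185° (mod 360)
a = 32*cos(185°) = -31.8782
b = 32*sin(185°) = -2.7890

32 cis(185°) = -31.8782 - 2.7890i


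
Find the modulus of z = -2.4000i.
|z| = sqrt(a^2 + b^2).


|z| = sqrt(0^2 + (-2.4)^2) = sqrt(0 + 5.76) = sqrt(5.76) = 2.4000

|z| = 2.4000


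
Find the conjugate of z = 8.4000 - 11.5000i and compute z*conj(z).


z_bar = 8.4000 + 11.5000i
z*z_bar = 8.4^2 + (-11.5)^2 = 70.56 + 132.25 = 202.81

z_bar = 8.4000 + 11.5000i, z*z_bar = 202.81


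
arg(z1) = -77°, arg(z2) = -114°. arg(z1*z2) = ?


arg(z1*z2) = -77° - 114° = -191°
Normalized to (-180°, 180°]: 169°

169°


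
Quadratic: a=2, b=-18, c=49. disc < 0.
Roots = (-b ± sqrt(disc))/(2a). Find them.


disc = (-18)^2 - 4*2*49 = 324 - 392 = -68
sqrt(|disc|) = sqrt(68) = 8.2462
Real part = 18/(2*2) = 4.5000
Imag part = 8.2462/(2*2) = 2.0616

4.5000 ± 2.0616i


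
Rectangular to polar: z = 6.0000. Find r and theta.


r = sqrt(36+0) = sqrt(36) = 6.0000
theta = atan2(0, 6) = 0 degrees

r = 6.0000, theta = 0 degrees


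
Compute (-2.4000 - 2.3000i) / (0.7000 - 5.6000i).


Conjugate of z2 = 0.7000 + 5.6000i
Numerator: (-2.4000 - 2.3000i)(0.7000 + 5.6000i) = 11.2000 - 15.0500i
Denominator: 0.7^2 + (-5.6)^2 = 31.85
Result = (11.2000 - 15.0500i)/31.85

0.3516 - 0.4725i


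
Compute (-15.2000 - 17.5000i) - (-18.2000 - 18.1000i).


Real: -15.2 + 18.2 = 3
Imag: -17.5 + 18.1 = 0.6

3.0000 + 0.6000i


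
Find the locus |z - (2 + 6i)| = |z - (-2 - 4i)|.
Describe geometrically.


Equal distances means the locus is the perpendicular bisector of z1 and z2.
Midpoint = ((2+(-2))/2, (6+(-4))/2) = (0, 1.0000)

Perpendicular bisector through (0, 1.0000)


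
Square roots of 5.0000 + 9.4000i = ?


|z| = sqrt(25+88.36) = 10.6471
sqrt((|z|+a)/2) = sqrt((10.6471+5)/2) = sqrt(7.8235) = 2.7971
sqrt((|z|-a)/2) = sqrt((10.6471-5)/2) = sqrt(2.8235) = 1.6803

±(2.7971 + 1.6803i) i.e. 2.7971 + 1.6803i and -2.7971 - 1.6803i


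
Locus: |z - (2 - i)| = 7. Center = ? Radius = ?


|z - z0| = r is a circle with center z0 and radius r.
Center = (2, -1), radius = 7

Circle with center (2, -1) and radius 7


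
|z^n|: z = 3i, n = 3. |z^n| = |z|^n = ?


|z| = sqrt(0+9) = sqrt(9) = 3
|z^3| = |z|^3 = 3^3 = 27

|z^3| = 27


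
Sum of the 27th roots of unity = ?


The sum of all 27th roots of unity is 0.
Geometric series: (1 - w^27)/(1 - w) = (1-1)/(1-w) = 0 since w^27 = 1, w ≠ 1.
Alternatively: coefficient of z^26 in z^27 - 1 is 0.

0


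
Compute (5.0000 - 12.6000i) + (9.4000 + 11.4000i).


Real: 5 + 9.4 = 14.4
Imag: -12.6 + 11.4 = -1.2

14.4000 - 1.2000i


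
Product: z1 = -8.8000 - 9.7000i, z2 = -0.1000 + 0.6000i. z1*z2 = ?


Real = -8.8*(-0.1) - (-9.7)*0.6 = 0.88 - (-5.82) = 6.7
Imag = -8.8*0.6 - (0.1)*(-9.7) = -5.28 + 0.97 = -4.31

6.7000 - 4.3100i


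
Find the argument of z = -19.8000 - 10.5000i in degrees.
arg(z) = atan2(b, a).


Re = -19.8, Im = -10.5
arg = atan2(-10.5, -19.8) = -152.0629 degrees

arg(z) = -152.0629 degrees


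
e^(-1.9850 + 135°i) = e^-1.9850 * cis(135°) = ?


e^-1.9850 = 0.13738
cos(135°) = -0.7071
sin(135°) = 0.7071
Real = 0.13738*(-0.7071) = -0.0971
Imag = 0.13738*0.7071 = 0.0971

-0.0971 + 0.0971i


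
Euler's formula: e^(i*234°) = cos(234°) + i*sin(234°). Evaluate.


cos(234°) = -0.5878
sin(234°) = -0.8090

e^(i*234°) = -0.5878 - 0.8090i


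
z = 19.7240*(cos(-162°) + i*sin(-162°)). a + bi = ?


a = 19.7240*cos(-162°) = 19.7240*(-0.951057) = -18.7586
b = 19.7240*sin(-162°) = 19.7240*(-0.30902) = -6.0951

-18.7586 - 6.0951i


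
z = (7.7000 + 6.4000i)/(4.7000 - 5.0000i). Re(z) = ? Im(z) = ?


Multiply by conjugate: (7.7000 + 6.4000i)(4.7000 + 5.0000i) / (4.7^2 + (-5)^2)
Numerator real = 7.7*4.7 + 6.4*(-5) = 4.19
Numerator imag = 6.4*4.7 - 7.7*(-5) = 68.58
Denominator = 47.09
Re(z) = 4.19/47.09 = 0.0890
Im(z) = 68.58/47.09 = 1.4564

Re(z) = 0.0890, Im(z) = 1.4564


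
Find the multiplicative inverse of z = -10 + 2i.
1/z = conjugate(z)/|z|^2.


|z|^2 = 100+4 = 104
1/z = (-10 - 2i)/104

1/z = -0.0962 - 0.0192i


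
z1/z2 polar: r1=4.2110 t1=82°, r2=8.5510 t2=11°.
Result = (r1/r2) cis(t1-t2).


r = 4.2110 / 8.5510 = 0.4925
theta = 82° - 11° = 71° = 71° (mod 360)

0.4925 cis(71°)


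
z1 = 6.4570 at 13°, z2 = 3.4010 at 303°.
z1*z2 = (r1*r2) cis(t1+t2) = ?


r = 6.4570 * 3.4010 = 21.9603
theta = 13° + 303° = 316° = 316° (mod 360)

21.9603 cis(316°)


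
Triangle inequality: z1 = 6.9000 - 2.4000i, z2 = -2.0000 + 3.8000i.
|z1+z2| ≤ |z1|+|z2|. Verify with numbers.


|z1| = sqrt(6.9^2 + (-2.4)^2) = sqrt(53.37) = 7.3055
|z2| = sqrt((-2)^2 + 3.8^2) = sqrt(18.44) = 4.2942
z1+z2 = 4.9000 + 1.4000i
|z1+z2| = sqrt(25.97) = 5.0961
|z1|+|z2| = 7.3055 + 4.2942 = 11.5997

|z1+z2| = 5.0961 ≤ |z1|+|z2| = 11.5997 (verified)


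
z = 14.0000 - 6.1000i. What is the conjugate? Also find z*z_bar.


z_bar = 14.0000 + 6.1000i
z*z_bar = 14^2 + (-6.1)^2 = 196 + 37.21 = 233.21

z_bar = 14.0000 + 6.1000i, z*z_bar = 233.21


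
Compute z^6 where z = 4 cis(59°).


r^6 = 4^6 = 4096
n*theta = 6*59° = 354° = 354° (mod 360)
a = 4096*cos(354°) = 4073.5617
b = 4096*sin(354°) = -428.1486

4096 cis(354°) = 4073.5617 - 428.1486i


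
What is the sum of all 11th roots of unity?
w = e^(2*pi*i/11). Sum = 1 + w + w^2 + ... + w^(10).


The sum of all 11th roots of unity is 0.
Geometric series: (1 - w^11)/(1 - w) = (1-1)/(1-w) = 0 since w^11 = 1, w ≠ 1.
Alternatively: coefficient of z^10 in z^11 - 1 is 0.

0


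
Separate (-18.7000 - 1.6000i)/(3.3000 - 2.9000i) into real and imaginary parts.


Multiply by conjugate: (-18.7000 - 1.6000i)(3.3000 + 2.9000i) / (3.3^2 + (-2.9)^2)
Numerator real = -18.7*3.3 - (1.6)*(-2.9) = -57.07
Numerator imag = -1.6*3.3 - (-18.7)*(-2.9) = -59.51
Denominator = 19.3
Re(z) = -57.07/19.3 = -2.9570
Im(z) = -59.51/19.3 = -3.0834

Re(z) = -2.9570, Im(z) = -3.0834


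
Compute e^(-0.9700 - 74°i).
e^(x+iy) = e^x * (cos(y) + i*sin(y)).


e^-0.9700 = 0.3791
cos(-74°) = 0.2756
sin(-74°) = -0.9613
Real = 0.3791*0.2756 = 0.1045
Imag = 0.3791*(-0.9613) = -0.3644

0.1045 - 0.3644i


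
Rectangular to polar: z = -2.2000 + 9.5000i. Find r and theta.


r = sqrt(4.84+90.25) = sqrt(95.09) = 9.7514
theta = atan2(9.5, -2.2) = 103.0387 degrees

r = 9.7514, theta = 103.0387 degrees


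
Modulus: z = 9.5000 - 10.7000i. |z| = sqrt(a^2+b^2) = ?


|z| = sqrt(9.5^2 + (-10.7)^2) = sqrt(90.25 + 114.49) = sqrt(204.74) = 14.3087

|z| = 14.3087


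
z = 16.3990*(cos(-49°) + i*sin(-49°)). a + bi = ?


a = 16.3990*cos(-49°) = 16.3990*0.65606 = 10.7587
b = 16.3990*sin(-49°) = 16.3990*(-0.75471) = -12.3765

10.7587 - 12.3765i


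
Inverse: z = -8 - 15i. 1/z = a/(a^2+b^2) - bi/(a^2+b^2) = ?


|z|^2 = 64+225 = 289
1/z = (-8 + 15i)/289

1/z = -0.0277 + 0.0519i


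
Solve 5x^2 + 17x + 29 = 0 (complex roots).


disc = 17^2 - 4*5*29 = 289 - 580 = -291
sqrt(|disc|) = sqrt(291) = 17.0587
Real part = -17/(2*5) = -1.7000
Imag part = 17.0587/(2*5) = 1.7059

-1.7000 ± 1.7059i


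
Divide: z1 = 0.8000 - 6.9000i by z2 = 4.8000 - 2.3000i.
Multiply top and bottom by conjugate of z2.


Conjugate of z2 = 4.8000 + 2.3000i
Numerator: (0.8000 - 6.9000i)(4.8000 + 2.3000i) = 19.7100 - 31.2800i
Denominator: 4.8^2 + (-2.3)^2 = 28.33
Result = (19.7100 - 31.2800i)/28.33

0.6957 - 1.1041i


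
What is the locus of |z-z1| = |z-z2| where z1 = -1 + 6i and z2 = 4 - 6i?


Equal distances means the locus is the perpendicular bisector of z1 and z2.
Midpoint = ((-1+4)/2, (6+(-6))/2) = (1.5000, 0)

Perpendicular bisector through (1.5000, 0)


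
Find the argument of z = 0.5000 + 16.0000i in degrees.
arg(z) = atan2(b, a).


Re = 0.5, Im = 16
arg = atan2(16, 0.5) = 88.2101 degrees

arg(z) = 88.2101 degrees


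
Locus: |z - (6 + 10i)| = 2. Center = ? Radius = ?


|z - z0| = r is a circle with center z0 and radius r.
Center = (6, 10), radius = 2

Circle with center (6, 10) and radius 2


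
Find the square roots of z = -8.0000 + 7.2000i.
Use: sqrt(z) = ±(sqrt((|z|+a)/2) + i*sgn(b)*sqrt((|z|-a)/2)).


|z| = sqrt(64+51.84) = 10.7629
sqrt((|z|+a)/2) = sqrt((10.7629+(-8))/2) = sqrt(1.3814) = 1.1754
sqrt((|z|-a)/2) = sqrt((10.7629-(-8))/2) = sqrt(9.3814) = 3.0629

±(1.1754 + 3.0629i) i.e. 1.1754 + 3.0629i and -1.1754 - 3.0629i


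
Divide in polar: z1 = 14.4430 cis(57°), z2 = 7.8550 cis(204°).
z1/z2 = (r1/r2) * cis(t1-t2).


r = 14.4430 / 7.8550 = 1.8387
theta = 57° - 204° = -147° = 213° (mod 360)

1.8387 cis(213°)


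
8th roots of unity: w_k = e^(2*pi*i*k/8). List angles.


The 8th roots of unity are cis(360k/8°) for k=0..7
Angle step = 360/8 = 45°
Primitive root: cis(45°)
Primitive root = 0.7071 + 0.7071i

8 roots at angles: 0°, 45°, 90°, 135°, 180°, 225°, 270°, 315°


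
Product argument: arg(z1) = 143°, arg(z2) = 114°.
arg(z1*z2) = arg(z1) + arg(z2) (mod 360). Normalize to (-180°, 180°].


arg(z1*z2) = 143° + 114° = 257°
Normalized to (-180°, 180°]: -103°

-103°


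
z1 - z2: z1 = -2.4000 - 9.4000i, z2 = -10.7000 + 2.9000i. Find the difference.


Real: -2.4 + 10.7 = 8.3
Imag: -9.4 - 2.9 = -12.3

8.3000 - 12.3000i


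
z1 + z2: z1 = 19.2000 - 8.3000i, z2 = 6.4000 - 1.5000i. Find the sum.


Real: 19.2 + 6.4 = 25.6
Imag: -8.3 - 1.5 = -9.8

25.6000 - 9.8000i


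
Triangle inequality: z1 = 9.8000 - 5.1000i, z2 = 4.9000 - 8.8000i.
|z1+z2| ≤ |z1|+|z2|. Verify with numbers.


|z1| = sqrt(9.8^2 + (-5.1)^2) = sqrt(122.05) = 11.0476
|z2| = sqrt(4.9^2 + (-8.8)^2) = sqrt(101.45) = 10.0722
z1+z2 = 14.7000 - 13.9000i
|z1+z2| = sqrt(409.3) = 20.2312
|z1|+|z2| = 11.0476 + 10.0722 = 21.1198

|z1+z2| = 20.2312 ≤ |z1|+|z2| = 21.1198 (verified)


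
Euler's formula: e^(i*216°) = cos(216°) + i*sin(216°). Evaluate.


cos(216°) = -0.8090
sin(216°) = -0.5878

e^(i*216°) = -0.8090 - 0.5878i


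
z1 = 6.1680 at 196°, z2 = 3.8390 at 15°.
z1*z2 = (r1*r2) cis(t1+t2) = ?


r = 6.1680 * 3.8390 = 23.6790
theta = 196° + 15° = 211° = 211° (mod 360)

23.6790 cis(211°)


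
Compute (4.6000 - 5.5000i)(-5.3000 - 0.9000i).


Real = 4.6*(-5.3) - (-5.5)*(-0.9) = -24.38 - 4.95 = -29.33
Imag = 4.6*(-0.9) - (5.3)*(-5.5) = -4.14 + 29.15 = 25.01

-29.3300 + 25.0100i


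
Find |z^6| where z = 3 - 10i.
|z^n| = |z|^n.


|z| = sqrt(9+100) = sqrt(109) = 10.4403
|z^6| = |z|^6 = (sqrt(109))^6 = 109^3 = 1295029

|z^6| = 1295029


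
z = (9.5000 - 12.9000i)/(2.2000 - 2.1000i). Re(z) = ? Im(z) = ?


Multiply by conjugate: (9.5000 - 12.9000i)(2.2000 + 2.1000i) / (2.2^2 + (-2.1)^2)
Numerator real = 9.5*2.2 - (12.9)*(-2.1) = 47.99
Numerator imag = -12.9*2.2 - 9.5*(-2.1) = -8.43
Denominator = 9.25
Re(z) = 47.99/9.25 = 5.1881
Im(z) = -8.43/9.25 = -0.9114

Re(z) = 5.1881, Im(z) = -0.9114


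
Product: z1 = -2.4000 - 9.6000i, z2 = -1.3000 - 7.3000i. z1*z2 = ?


Real = -2.4*(-1.3) - (-9.6)*(-7.3) = 3.12 - 70.08 = -66.96
Imag = -2.4*(-7.3) - (1.3)*(-9.6) = 17.52 + 12.48 = 30

-66.9600 + 30.0000i


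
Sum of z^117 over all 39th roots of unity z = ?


The roots are w_k = w^k with w = e^(2*pi*i/39), and (w^k)^117 = (w^117)^k.
So S = 1 + u + u^2 + ... + u^(38) with u = w^117.
117 = 3*39 + 0, so 117 is a multiple of 39 and u = (w^39)^3 = 1.
Every one of the 39 terms equals 1: S = 39

S = 39


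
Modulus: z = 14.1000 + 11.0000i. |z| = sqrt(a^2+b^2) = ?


|z| = sqrt(14.1^2 + 11^2) = sqrt(198.81 + 121) = sqrt(319.81) = 17.8832

|z| = 17.8832


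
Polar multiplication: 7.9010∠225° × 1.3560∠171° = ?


r = 7.9010 * 1.3560 = 10.7138
theta = 225° + 171° = 396° = 36° (mod 360)

10.7138 cis(36°)


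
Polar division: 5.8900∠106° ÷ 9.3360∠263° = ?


r = 5.8900 / 9.3360 = 0.6309
theta = 106° - 263° = -157° = 203° (mod 360)

0.6309 cis(203°)


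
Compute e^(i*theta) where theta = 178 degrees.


cos(178°) = -0.9994
sin(178°) = 0.0349

e^(i*178°) = -0.9994 + 0.0349i


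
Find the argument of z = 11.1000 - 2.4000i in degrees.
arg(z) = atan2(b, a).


Re = 11.1, Im = -2.4
arg = atan2(-2.4, 11.1) = -12.2005 degrees

arg(z) = -12.2005 degrees


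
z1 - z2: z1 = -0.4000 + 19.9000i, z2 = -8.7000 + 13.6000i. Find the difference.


Real: -0.4 + 8.7 = 8.3
Imag: 19.9 - 13.6 = 6.3

8.3000 + 6.3000i


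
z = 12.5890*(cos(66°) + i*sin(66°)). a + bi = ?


a = 12.5890*cos(66°) = 12.5890*0.40674 = 5.1204
b = 12.5890*sin(66°) = 12.5890*0.913545 = 11.5006

5.1204 + 11.5006i


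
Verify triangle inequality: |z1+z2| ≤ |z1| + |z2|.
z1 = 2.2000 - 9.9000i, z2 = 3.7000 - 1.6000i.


|z1| = sqrt(2.2^2 + (-9.9)^2) = sqrt(102.85) = 10.1415
|z2| = sqrt(3.7^2 + (-1.6)^2) = sqrt(16.25) = 4.0311
z1+z2 = 5.9000 - 11.5000i
|z1+z2| = sqrt(167.06) = 12.9252
|z1|+|z2| = 10.1415 + 4.0311 = 14.1726

|z1+z2| = 12.9252 ≤ |z1|+|z2| = 14.1726 (verified)


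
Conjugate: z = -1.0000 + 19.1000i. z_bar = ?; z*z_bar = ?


z_bar = -1.0000 - 19.1000i
z*z_bar = (-1)^2 + 19.1^2 = 1 + 364.81 = 365.81

z_bar = -1.0000 - 19.1000i, z*z_bar = 365.81


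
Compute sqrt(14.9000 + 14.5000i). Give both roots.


|z| = sqrt(222.01+210.25) = 20.7909
sqrt((|z|+a)/2) = sqrt((20.7909+14.9)/2) = sqrt(17.8454) = 4.2244
sqrt((|z|-a)/2) = sqrt((20.7909-14.9)/2) = sqrt(2.9454) = 1.7162

±(4.2244 + 1.7162i) i.e. 4.2244 + 1.7162i and -4.2244 - 1.7162i


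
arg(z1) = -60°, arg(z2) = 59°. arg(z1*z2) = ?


arg(z1*z2) = -60° + 59° = -1°
Normalized to (-180°, 180°]: -1°

-1°


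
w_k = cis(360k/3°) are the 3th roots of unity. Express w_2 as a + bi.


Angle = 360*2/3 = 240°
a = cos(240°) = -0.5000
b = sin(240°) = -0.8660

-0.5000 - 0.8660i


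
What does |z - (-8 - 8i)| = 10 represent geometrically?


|z - z0| = r is a circle with center z0 and radius r.
Center = (-8, -8), radius = 10

Circle with center (-8, -8) and radius 10


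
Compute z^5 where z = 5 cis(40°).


r^5 = 5^5 = 3125
n*theta = 5*40° = 200° = 200° (mod 360)
a = 3125*cos(200°) = -2936.5394
b = 3125*sin(200°) = -1068.8129

3125 cis(200°) = -2936.5394 - 1068.8129i


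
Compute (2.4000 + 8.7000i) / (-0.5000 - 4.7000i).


Conjugate of z2 = -0.5000 + 4.7000i
Numerator: (2.4000 + 8.7000i)(-0.5000 + 4.7000i) = -42.0900 + 6.9300i
Denominator: (-0.5)^2 + (-4.7)^2 = 22.34
Result = (-42.0900 + 6.9300i)/22.34

-1.8841 + 0.3102i


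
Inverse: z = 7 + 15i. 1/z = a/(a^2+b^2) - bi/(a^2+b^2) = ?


|z|^2 = 49+225 = 274
1/z = (7 - 15i)/274

1/z = 0.0255 - 0.0547i


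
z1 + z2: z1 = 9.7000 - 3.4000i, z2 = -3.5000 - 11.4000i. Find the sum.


Real: 9.7 - 3.5 = 6.2
Imag: -3.4 - 11.4 = -14.8

6.2000 - 14.8000i


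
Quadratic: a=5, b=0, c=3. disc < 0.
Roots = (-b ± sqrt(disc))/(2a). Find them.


disc = 0^2 - 4*5*3 = 0 - 60 = -60
sqrt(|disc|) = sqrt(60) = 7.7460
Real part = 0/(2*5) = 0
Imag part = 7.7460/(2*5) = 0.7746

0 ± 0.7746i


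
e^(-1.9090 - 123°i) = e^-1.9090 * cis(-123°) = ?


e^-1.9090 = 0.1482
cos(-123°) = -0.5446
sin(-123°) = -0.8387
Real = 0.1482*(-0.5446) = -0.0807
Imag = 0.1482*(-0.8387) = -0.1243

-0.0807 - 0.1243i


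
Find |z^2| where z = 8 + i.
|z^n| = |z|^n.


|z| = sqrt(64+1) = sqrt(65) = 8.0623
|z^2| = |z|^2 = (sqrt(65))^2 = 65

|z^2| = 65


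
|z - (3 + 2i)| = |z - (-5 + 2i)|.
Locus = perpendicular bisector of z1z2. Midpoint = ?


Equal distances means the locus is the perpendicular bisector of z1 and z2.
Midpoint = ((3+(-5))/2, (2+2)/2) = (-1.0000, 2.0000)

Perpendicular bisector through (-1.0000, 2.0000)


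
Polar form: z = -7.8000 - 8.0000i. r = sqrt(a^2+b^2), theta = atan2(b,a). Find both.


r = sqrt(60.84+64) = sqrt(124.84) = 11.1732
theta = atan2(-8, -7.8) = -134.2748 degrees

r = 11.1732, theta = -134.2748 degrees


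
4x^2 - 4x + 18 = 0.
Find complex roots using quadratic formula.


disc = (-4)^2 - 4*4*18 = 16 - 288 = -272
sqrt(|disc|) = sqrt(272) = 16.4924
Real part = 4/(2*4) = 0.5000
Imag part = 16.4924/(2*4) = 2.0616

0.5000 ± 2.0616i


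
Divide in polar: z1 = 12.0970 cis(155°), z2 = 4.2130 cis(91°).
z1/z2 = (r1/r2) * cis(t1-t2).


r = 12.0970 / 4.2130 = 2.8714
theta = 155° - 91° = 64° = 64° (mod 360)

2.8714 cis(64°)


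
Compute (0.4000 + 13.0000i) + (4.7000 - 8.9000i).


Real: 0.4 + 4.7 = 5.1
Imag: 13 - 8.9 = 4.1

5.1000 + 4.1000i


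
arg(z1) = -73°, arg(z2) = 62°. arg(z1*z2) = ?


arg(z1*z2) = -73° + 62° = -11°
Normalized to (-180°, 180°]: -11°

-11°


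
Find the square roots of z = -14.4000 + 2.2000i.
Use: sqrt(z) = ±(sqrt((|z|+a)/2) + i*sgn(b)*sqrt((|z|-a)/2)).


|z| = sqrt(207.36+4.84) = 14.5671
sqrt((|z|+a)/2) = sqrt((14.5671+(-14.4))/2) = sqrt(0.0835) = 0.2890
sqrt((|z|-a)/2) = sqrt((14.5671-(-14.4))/2) = sqrt(14.4835) = 3.8057

±(0.2890 + 3.8057i) i.e. 0.2890 + 3.8057i and -0.2890 - 3.8057i


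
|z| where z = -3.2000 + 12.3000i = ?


|z| = sqrt((-3.2)^2 + 12.3^2) = sqrt(10.24 + 151.29) = sqrt(161.53) = 12.7094

|z| = 12.7094


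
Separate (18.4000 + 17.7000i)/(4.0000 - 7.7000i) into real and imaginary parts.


Multiply by conjugate: (18.4000 + 17.7000i)(4.0000 + 7.7000i) / (4^2 + (-7.7)^2)
Numerator real = 18.4*4 + 17.7*(-7.7) = -62.69
Numerator imag = 17.7*4 - 18.4*(-7.7) = 212.48
Denominator = 75.29
Re(z) = -62.69/75.29 = -0.8326
Im(z) = 212.48/75.29 = 2.8222

Re(z) = -0.8326, Im(z) = 2.8222


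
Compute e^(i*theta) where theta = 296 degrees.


cos(296°) = 0.4384
sin(296°) = -0.8988

e^(i*296°) = 0.4384 - 0.8988i


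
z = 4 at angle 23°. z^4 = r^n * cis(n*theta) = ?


r^4 = 4^4 = 256
n*theta = 4*23° = 92° = 92° (mod 360)
a = 256*cos(92°) = -8.9343
b = 256*sin(92°) = 255.8441

256 cis(92°) = -8.9343 + 255.8441i


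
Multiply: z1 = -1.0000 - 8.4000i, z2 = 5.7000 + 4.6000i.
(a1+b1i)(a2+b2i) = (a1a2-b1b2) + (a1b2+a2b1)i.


Real = -1*5.7 - (-8.4)*4.6 = -5.7 - (-38.64) = 32.94
Imag = -1*4.6 + 5.7*(-8.4) = -4.6 - (47.88) = -52.48

32.9400 - 52.4800i


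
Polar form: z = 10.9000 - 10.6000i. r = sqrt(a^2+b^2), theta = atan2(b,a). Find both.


r = sqrt(118.81+112.36) = sqrt(231.17) = 15.2043
theta = atan2(-10.6, 10.9) = -44.2006 degrees

r = 15.2043, theta = -44.2006 degrees


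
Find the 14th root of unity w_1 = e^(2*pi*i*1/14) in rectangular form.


Angle = 360*1/14 = 25.7143°
a = cos(25.7143°) = 0.9010
b = sin(25.7143°) = 0.4339

0.9010 + 0.4339i


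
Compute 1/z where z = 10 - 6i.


|z|^2 = 100+36 = 136
1/z = (10 + 6i)/136

1/z = 0.0735 + 0.0441i


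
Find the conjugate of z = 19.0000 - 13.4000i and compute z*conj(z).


z_bar = 19.0000 + 13.4000i
z*z_bar = 19^2 + (-13.4)^2 = 361 + 179.56 = 540.56

z_bar = 19.0000 + 13.4000i, z*z_bar = 540.56


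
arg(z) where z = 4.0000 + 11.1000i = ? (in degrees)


Re = 4, Im = 11.1
arg = atan2(11.1, 4) = 70.1828 degrees

arg(z) = 70.1828 degrees


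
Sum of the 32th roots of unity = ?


The sum of all 32th roots of unity is 0.
Geometric series: (1 - w^32)/(1 - w) = (1-1)/(1-w) = 0 since w^32 = 1, w ≠ 1.
Alternatively: coefficient of z^31 in z^32 - 1 is 0.

0


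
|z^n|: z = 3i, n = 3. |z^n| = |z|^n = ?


|z| = sqrt(0+9) = sqrt(9) = 3
|z^3| = |z|^3 = 3^3 = 27

|z^3| = 27


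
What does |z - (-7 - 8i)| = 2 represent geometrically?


|z - z0| = r is a circle with center z0 and radius r.
Center = (-7, -8), radius = 2

Circle with center (-7, -8) and radius 2


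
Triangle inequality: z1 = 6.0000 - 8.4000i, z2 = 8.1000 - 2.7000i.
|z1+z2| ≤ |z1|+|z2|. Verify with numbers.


|z1| = sqrt(6^2 + (-8.4)^2) = sqrt(106.56) = 10.3228
|z2| = sqrt(8.1^2 + (-2.7)^2) = sqrt(72.9) = 8.5381
z1+z2 = 14.1000 - 11.1000i
|z1+z2| = sqrt(322.02) = 17.9449
|z1|+|z2| = 10.3228 + 8.5381 = 18.8609

|z1+z2| = 17.9449 ≤ |z1|+|z2| = 18.8609 (verified)


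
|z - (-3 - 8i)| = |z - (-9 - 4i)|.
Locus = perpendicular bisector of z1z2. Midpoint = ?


Equal distances means the locus is the perpendicular bisector of z1 and z2.
Midpoint = ((-3+(-9))/2, (-8+(-4))/2) = (-6.0000, -6.0000)

Perpendicular bisector through (-6.0000, -6.0000)


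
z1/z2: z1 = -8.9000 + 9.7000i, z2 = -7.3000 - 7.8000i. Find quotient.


Conjugate of z2 = -7.3000 + 7.8000i
Numerator: (-8.9000 + 9.7000i)(-7.3000 + 7.8000i) = -10.6900 - 140.2300i
Denominator: (-7.3)^2 + (-7.8)^2 = 114.13
Result = (-10.6900 - 140.2300i)/114.13

-0.0937 - 1.2287i
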